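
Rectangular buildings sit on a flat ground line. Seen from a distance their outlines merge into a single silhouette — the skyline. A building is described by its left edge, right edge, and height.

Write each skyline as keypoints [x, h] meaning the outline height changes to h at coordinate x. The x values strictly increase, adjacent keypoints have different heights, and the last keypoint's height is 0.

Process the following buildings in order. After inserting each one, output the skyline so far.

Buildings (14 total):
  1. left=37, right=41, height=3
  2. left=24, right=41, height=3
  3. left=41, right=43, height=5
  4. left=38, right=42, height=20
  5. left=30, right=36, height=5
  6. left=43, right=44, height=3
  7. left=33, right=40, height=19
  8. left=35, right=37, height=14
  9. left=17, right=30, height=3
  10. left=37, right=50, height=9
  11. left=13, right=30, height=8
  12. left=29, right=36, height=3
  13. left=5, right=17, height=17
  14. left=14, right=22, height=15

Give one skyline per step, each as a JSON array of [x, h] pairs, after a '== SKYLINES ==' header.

== SKYLINES ==
[[37,3],[41,0]]
[[24,3],[41,0]]
[[24,3],[41,5],[43,0]]
[[24,3],[38,20],[42,5],[43,0]]
[[24,3],[30,5],[36,3],[38,20],[42,5],[43,0]]
[[24,3],[30,5],[36,3],[38,20],[42,5],[43,3],[44,0]]
[[24,3],[30,5],[33,19],[38,20],[42,5],[43,3],[44,0]]
[[24,3],[30,5],[33,19],[38,20],[42,5],[43,3],[44,0]]
[[17,3],[30,5],[33,19],[38,20],[42,5],[43,3],[44,0]]
[[17,3],[30,5],[33,19],[38,20],[42,9],[50,0]]
[[13,8],[30,5],[33,19],[38,20],[42,9],[50,0]]
[[13,8],[30,5],[33,19],[38,20],[42,9],[50,0]]
[[5,17],[17,8],[30,5],[33,19],[38,20],[42,9],[50,0]]
[[5,17],[17,15],[22,8],[30,5],[33,19],[38,20],[42,9],[50,0]]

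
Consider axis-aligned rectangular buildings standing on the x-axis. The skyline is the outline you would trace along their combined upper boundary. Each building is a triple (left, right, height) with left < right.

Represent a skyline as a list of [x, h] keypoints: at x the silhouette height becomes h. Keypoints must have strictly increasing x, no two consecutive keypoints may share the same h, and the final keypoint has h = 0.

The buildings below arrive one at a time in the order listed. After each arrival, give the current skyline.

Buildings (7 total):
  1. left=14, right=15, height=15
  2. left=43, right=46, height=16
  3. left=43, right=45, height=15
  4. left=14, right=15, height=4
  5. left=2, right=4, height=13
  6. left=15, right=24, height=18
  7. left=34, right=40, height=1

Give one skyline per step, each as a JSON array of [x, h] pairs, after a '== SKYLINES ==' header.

== SKYLINES ==
[[14,15],[15,0]]
[[14,15],[15,0],[43,16],[46,0]]
[[14,15],[15,0],[43,16],[46,0]]
[[14,15],[15,0],[43,16],[46,0]]
[[2,13],[4,0],[14,15],[15,0],[43,16],[46,0]]
[[2,13],[4,0],[14,15],[15,18],[24,0],[43,16],[46,0]]
[[2,13],[4,0],[14,15],[15,18],[24,0],[34,1],[40,0],[43,16],[46,0]]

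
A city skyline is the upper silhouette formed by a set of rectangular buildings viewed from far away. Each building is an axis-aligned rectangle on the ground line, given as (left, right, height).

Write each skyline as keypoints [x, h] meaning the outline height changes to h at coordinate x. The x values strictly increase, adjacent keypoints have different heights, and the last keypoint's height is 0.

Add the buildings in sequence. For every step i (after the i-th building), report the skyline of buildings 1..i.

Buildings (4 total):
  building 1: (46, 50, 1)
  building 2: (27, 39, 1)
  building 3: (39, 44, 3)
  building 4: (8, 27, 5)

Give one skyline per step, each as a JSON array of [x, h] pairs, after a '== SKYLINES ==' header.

== SKYLINES ==
[[46,1],[50,0]]
[[27,1],[39,0],[46,1],[50,0]]
[[27,1],[39,3],[44,0],[46,1],[50,0]]
[[8,5],[27,1],[39,3],[44,0],[46,1],[50,0]]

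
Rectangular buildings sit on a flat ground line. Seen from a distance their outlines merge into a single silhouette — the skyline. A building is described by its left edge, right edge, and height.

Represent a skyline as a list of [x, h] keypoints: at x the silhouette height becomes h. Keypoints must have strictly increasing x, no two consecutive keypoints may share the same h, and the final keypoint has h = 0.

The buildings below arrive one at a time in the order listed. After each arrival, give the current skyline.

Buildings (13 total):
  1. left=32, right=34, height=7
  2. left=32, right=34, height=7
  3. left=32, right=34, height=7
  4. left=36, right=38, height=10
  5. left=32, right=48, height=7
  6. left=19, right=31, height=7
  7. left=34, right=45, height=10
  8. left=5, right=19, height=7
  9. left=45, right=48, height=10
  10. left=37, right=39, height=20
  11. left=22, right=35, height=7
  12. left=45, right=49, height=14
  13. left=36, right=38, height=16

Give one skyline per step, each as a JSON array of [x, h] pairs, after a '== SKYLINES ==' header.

== SKYLINES ==
[[32,7],[34,0]]
[[32,7],[34,0]]
[[32,7],[34,0]]
[[32,7],[34,0],[36,10],[38,0]]
[[32,7],[36,10],[38,7],[48,0]]
[[19,7],[31,0],[32,7],[36,10],[38,7],[48,0]]
[[19,7],[31,0],[32,7],[34,10],[45,7],[48,0]]
[[5,7],[31,0],[32,7],[34,10],[45,7],[48,0]]
[[5,7],[31,0],[32,7],[34,10],[48,0]]
[[5,7],[31,0],[32,7],[34,10],[37,20],[39,10],[48,0]]
[[5,7],[34,10],[37,20],[39,10],[48,0]]
[[5,7],[34,10],[37,20],[39,10],[45,14],[49,0]]
[[5,7],[34,10],[36,16],[37,20],[39,10],[45,14],[49,0]]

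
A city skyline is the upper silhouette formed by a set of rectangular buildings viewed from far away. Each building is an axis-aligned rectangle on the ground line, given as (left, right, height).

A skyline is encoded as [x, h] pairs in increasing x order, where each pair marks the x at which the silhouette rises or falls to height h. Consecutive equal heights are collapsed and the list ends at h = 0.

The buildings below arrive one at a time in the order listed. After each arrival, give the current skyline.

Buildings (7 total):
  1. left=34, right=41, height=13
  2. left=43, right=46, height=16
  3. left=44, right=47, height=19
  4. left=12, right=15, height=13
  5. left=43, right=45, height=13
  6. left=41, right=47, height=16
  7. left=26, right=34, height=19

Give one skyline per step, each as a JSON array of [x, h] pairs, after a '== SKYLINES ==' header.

== SKYLINES ==
[[34,13],[41,0]]
[[34,13],[41,0],[43,16],[46,0]]
[[34,13],[41,0],[43,16],[44,19],[47,0]]
[[12,13],[15,0],[34,13],[41,0],[43,16],[44,19],[47,0]]
[[12,13],[15,0],[34,13],[41,0],[43,16],[44,19],[47,0]]
[[12,13],[15,0],[34,13],[41,16],[44,19],[47,0]]
[[12,13],[15,0],[26,19],[34,13],[41,16],[44,19],[47,0]]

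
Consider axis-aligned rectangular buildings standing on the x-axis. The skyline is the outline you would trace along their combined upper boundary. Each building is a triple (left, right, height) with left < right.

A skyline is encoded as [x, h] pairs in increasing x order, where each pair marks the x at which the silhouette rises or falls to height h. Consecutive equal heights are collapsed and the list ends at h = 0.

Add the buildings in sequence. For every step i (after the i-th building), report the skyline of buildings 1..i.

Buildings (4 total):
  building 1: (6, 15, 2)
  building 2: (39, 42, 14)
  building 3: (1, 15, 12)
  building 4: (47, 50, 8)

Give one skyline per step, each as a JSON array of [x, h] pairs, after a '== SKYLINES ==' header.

== SKYLINES ==
[[6,2],[15,0]]
[[6,2],[15,0],[39,14],[42,0]]
[[1,12],[15,0],[39,14],[42,0]]
[[1,12],[15,0],[39,14],[42,0],[47,8],[50,0]]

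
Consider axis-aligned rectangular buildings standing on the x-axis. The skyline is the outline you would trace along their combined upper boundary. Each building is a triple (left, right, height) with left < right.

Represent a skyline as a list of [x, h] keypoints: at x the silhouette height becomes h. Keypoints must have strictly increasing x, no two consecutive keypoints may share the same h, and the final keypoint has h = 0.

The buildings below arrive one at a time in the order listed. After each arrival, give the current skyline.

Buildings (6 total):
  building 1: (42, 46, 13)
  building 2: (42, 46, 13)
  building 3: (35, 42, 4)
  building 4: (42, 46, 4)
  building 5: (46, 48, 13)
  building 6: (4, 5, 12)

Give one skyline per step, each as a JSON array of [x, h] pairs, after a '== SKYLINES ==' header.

== SKYLINES ==
[[42,13],[46,0]]
[[42,13],[46,0]]
[[35,4],[42,13],[46,0]]
[[35,4],[42,13],[46,0]]
[[35,4],[42,13],[48,0]]
[[4,12],[5,0],[35,4],[42,13],[48,0]]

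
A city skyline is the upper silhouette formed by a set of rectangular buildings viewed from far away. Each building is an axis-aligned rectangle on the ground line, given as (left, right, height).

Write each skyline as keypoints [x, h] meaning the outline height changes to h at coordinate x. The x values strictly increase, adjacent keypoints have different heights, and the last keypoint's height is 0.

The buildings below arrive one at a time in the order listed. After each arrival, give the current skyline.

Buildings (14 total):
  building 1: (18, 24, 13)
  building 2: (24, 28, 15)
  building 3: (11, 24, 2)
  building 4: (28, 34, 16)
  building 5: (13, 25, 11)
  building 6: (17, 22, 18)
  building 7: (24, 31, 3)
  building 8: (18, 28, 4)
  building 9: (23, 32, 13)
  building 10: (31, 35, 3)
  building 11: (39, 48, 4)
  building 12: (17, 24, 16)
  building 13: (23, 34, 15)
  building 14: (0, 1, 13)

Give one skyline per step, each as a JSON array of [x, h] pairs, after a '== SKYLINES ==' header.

== SKYLINES ==
[[18,13],[24,0]]
[[18,13],[24,15],[28,0]]
[[11,2],[18,13],[24,15],[28,0]]
[[11,2],[18,13],[24,15],[28,16],[34,0]]
[[11,2],[13,11],[18,13],[24,15],[28,16],[34,0]]
[[11,2],[13,11],[17,18],[22,13],[24,15],[28,16],[34,0]]
[[11,2],[13,11],[17,18],[22,13],[24,15],[28,16],[34,0]]
[[11,2],[13,11],[17,18],[22,13],[24,15],[28,16],[34,0]]
[[11,2],[13,11],[17,18],[22,13],[24,15],[28,16],[34,0]]
[[11,2],[13,11],[17,18],[22,13],[24,15],[28,16],[34,3],[35,0]]
[[11,2],[13,11],[17,18],[22,13],[24,15],[28,16],[34,3],[35,0],[39,4],[48,0]]
[[11,2],[13,11],[17,18],[22,16],[24,15],[28,16],[34,3],[35,0],[39,4],[48,0]]
[[11,2],[13,11],[17,18],[22,16],[24,15],[28,16],[34,3],[35,0],[39,4],[48,0]]
[[0,13],[1,0],[11,2],[13,11],[17,18],[22,16],[24,15],[28,16],[34,3],[35,0],[39,4],[48,0]]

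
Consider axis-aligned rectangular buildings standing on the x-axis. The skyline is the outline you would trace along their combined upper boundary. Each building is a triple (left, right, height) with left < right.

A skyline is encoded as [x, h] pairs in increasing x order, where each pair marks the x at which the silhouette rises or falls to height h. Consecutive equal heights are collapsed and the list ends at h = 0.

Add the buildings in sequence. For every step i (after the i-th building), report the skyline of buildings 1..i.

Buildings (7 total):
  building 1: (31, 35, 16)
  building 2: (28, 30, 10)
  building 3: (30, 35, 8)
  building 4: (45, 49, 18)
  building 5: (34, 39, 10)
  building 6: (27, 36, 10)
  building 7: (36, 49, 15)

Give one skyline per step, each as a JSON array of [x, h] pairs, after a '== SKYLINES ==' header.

== SKYLINES ==
[[31,16],[35,0]]
[[28,10],[30,0],[31,16],[35,0]]
[[28,10],[30,8],[31,16],[35,0]]
[[28,10],[30,8],[31,16],[35,0],[45,18],[49,0]]
[[28,10],[30,8],[31,16],[35,10],[39,0],[45,18],[49,0]]
[[27,10],[31,16],[35,10],[39,0],[45,18],[49,0]]
[[27,10],[31,16],[35,10],[36,15],[45,18],[49,0]]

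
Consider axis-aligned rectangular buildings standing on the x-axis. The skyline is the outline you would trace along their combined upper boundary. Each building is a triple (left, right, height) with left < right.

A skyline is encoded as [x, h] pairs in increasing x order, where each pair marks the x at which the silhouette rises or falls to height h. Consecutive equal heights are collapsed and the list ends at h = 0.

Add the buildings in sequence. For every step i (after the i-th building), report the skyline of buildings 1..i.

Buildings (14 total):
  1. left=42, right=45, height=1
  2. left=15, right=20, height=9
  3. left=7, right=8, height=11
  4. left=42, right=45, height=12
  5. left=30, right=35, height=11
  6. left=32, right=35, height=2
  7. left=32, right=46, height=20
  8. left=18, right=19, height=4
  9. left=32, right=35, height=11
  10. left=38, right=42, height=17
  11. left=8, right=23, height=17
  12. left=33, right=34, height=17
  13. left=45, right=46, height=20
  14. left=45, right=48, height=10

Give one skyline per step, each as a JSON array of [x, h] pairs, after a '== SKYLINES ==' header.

== SKYLINES ==
[[42,1],[45,0]]
[[15,9],[20,0],[42,1],[45,0]]
[[7,11],[8,0],[15,9],[20,0],[42,1],[45,0]]
[[7,11],[8,0],[15,9],[20,0],[42,12],[45,0]]
[[7,11],[8,0],[15,9],[20,0],[30,11],[35,0],[42,12],[45,0]]
[[7,11],[8,0],[15,9],[20,0],[30,11],[35,0],[42,12],[45,0]]
[[7,11],[8,0],[15,9],[20,0],[30,11],[32,20],[46,0]]
[[7,11],[8,0],[15,9],[20,0],[30,11],[32,20],[46,0]]
[[7,11],[8,0],[15,9],[20,0],[30,11],[32,20],[46,0]]
[[7,11],[8,0],[15,9],[20,0],[30,11],[32,20],[46,0]]
[[7,11],[8,17],[23,0],[30,11],[32,20],[46,0]]
[[7,11],[8,17],[23,0],[30,11],[32,20],[46,0]]
[[7,11],[8,17],[23,0],[30,11],[32,20],[46,0]]
[[7,11],[8,17],[23,0],[30,11],[32,20],[46,10],[48,0]]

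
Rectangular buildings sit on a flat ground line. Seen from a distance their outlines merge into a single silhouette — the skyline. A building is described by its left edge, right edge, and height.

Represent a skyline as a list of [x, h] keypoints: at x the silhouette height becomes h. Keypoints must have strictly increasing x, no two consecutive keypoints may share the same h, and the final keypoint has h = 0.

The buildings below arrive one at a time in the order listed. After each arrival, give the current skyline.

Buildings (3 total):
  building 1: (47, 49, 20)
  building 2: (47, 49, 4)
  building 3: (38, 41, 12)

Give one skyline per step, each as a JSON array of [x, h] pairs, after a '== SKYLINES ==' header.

== SKYLINES ==
[[47,20],[49,0]]
[[47,20],[49,0]]
[[38,12],[41,0],[47,20],[49,0]]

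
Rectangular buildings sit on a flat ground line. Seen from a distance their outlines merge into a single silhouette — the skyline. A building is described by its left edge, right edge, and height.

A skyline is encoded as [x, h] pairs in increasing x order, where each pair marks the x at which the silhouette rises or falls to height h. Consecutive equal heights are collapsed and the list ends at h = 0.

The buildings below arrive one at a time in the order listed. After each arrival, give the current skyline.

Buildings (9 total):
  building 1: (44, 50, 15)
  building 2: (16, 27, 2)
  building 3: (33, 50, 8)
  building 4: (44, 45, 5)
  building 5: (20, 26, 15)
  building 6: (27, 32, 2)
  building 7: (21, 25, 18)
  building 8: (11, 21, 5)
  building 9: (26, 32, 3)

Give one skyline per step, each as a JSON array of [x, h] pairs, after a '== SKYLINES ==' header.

== SKYLINES ==
[[44,15],[50,0]]
[[16,2],[27,0],[44,15],[50,0]]
[[16,2],[27,0],[33,8],[44,15],[50,0]]
[[16,2],[27,0],[33,8],[44,15],[50,0]]
[[16,2],[20,15],[26,2],[27,0],[33,8],[44,15],[50,0]]
[[16,2],[20,15],[26,2],[32,0],[33,8],[44,15],[50,0]]
[[16,2],[20,15],[21,18],[25,15],[26,2],[32,0],[33,8],[44,15],[50,0]]
[[11,5],[20,15],[21,18],[25,15],[26,2],[32,0],[33,8],[44,15],[50,0]]
[[11,5],[20,15],[21,18],[25,15],[26,3],[32,0],[33,8],[44,15],[50,0]]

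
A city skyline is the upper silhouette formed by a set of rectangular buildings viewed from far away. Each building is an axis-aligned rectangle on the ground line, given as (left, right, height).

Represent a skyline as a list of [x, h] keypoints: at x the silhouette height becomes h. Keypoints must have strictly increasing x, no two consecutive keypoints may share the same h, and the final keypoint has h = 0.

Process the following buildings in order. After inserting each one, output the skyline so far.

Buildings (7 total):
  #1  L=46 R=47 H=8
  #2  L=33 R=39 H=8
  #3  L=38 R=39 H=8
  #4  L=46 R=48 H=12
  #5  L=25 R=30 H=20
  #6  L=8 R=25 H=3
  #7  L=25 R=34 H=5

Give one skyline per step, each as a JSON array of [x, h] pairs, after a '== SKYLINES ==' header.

== SKYLINES ==
[[46,8],[47,0]]
[[33,8],[39,0],[46,8],[47,0]]
[[33,8],[39,0],[46,8],[47,0]]
[[33,8],[39,0],[46,12],[48,0]]
[[25,20],[30,0],[33,8],[39,0],[46,12],[48,0]]
[[8,3],[25,20],[30,0],[33,8],[39,0],[46,12],[48,0]]
[[8,3],[25,20],[30,5],[33,8],[39,0],[46,12],[48,0]]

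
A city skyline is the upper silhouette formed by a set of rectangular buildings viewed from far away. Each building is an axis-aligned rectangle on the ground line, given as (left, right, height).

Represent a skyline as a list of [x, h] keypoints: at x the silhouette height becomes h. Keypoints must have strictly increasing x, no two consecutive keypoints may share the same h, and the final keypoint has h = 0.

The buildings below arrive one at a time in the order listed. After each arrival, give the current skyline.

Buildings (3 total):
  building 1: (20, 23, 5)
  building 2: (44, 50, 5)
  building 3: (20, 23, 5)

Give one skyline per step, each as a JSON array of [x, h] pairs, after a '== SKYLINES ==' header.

== SKYLINES ==
[[20,5],[23,0]]
[[20,5],[23,0],[44,5],[50,0]]
[[20,5],[23,0],[44,5],[50,0]]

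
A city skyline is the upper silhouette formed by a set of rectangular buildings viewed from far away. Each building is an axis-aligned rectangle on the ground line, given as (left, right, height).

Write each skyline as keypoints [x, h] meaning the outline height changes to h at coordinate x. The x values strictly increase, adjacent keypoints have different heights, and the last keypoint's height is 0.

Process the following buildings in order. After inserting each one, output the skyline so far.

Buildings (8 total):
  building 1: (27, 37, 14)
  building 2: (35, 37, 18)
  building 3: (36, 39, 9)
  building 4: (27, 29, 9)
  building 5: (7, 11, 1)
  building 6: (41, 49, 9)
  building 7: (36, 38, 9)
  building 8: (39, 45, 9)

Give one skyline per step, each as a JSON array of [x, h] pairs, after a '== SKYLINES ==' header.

== SKYLINES ==
[[27,14],[37,0]]
[[27,14],[35,18],[37,0]]
[[27,14],[35,18],[37,9],[39,0]]
[[27,14],[35,18],[37,9],[39,0]]
[[7,1],[11,0],[27,14],[35,18],[37,9],[39,0]]
[[7,1],[11,0],[27,14],[35,18],[37,9],[39,0],[41,9],[49,0]]
[[7,1],[11,0],[27,14],[35,18],[37,9],[39,0],[41,9],[49,0]]
[[7,1],[11,0],[27,14],[35,18],[37,9],[49,0]]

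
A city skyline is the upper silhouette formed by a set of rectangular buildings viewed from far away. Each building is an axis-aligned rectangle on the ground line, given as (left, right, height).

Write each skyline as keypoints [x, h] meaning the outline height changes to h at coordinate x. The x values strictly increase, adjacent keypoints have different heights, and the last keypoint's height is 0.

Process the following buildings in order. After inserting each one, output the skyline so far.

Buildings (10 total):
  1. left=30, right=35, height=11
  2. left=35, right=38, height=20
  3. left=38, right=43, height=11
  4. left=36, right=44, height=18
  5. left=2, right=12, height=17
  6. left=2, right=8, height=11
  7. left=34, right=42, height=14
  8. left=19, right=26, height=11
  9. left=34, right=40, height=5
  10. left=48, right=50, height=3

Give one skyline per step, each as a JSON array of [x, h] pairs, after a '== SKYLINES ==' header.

== SKYLINES ==
[[30,11],[35,0]]
[[30,11],[35,20],[38,0]]
[[30,11],[35,20],[38,11],[43,0]]
[[30,11],[35,20],[38,18],[44,0]]
[[2,17],[12,0],[30,11],[35,20],[38,18],[44,0]]
[[2,17],[12,0],[30,11],[35,20],[38,18],[44,0]]
[[2,17],[12,0],[30,11],[34,14],[35,20],[38,18],[44,0]]
[[2,17],[12,0],[19,11],[26,0],[30,11],[34,14],[35,20],[38,18],[44,0]]
[[2,17],[12,0],[19,11],[26,0],[30,11],[34,14],[35,20],[38,18],[44,0]]
[[2,17],[12,0],[19,11],[26,0],[30,11],[34,14],[35,20],[38,18],[44,0],[48,3],[50,0]]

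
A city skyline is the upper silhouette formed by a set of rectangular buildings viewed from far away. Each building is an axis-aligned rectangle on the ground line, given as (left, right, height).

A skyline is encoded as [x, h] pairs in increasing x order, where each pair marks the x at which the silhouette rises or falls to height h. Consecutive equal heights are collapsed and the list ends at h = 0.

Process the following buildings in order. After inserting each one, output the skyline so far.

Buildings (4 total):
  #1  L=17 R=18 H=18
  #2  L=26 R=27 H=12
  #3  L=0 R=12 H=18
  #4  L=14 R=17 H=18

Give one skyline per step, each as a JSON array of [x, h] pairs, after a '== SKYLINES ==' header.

== SKYLINES ==
[[17,18],[18,0]]
[[17,18],[18,0],[26,12],[27,0]]
[[0,18],[12,0],[17,18],[18,0],[26,12],[27,0]]
[[0,18],[12,0],[14,18],[18,0],[26,12],[27,0]]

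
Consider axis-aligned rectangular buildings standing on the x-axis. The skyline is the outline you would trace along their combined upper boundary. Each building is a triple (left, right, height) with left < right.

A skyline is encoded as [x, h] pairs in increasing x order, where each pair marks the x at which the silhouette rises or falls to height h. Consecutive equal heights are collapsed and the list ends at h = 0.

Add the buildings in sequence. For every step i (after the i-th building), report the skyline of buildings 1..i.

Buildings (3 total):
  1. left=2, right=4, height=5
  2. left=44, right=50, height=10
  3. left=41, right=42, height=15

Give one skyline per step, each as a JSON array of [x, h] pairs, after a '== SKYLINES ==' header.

== SKYLINES ==
[[2,5],[4,0]]
[[2,5],[4,0],[44,10],[50,0]]
[[2,5],[4,0],[41,15],[42,0],[44,10],[50,0]]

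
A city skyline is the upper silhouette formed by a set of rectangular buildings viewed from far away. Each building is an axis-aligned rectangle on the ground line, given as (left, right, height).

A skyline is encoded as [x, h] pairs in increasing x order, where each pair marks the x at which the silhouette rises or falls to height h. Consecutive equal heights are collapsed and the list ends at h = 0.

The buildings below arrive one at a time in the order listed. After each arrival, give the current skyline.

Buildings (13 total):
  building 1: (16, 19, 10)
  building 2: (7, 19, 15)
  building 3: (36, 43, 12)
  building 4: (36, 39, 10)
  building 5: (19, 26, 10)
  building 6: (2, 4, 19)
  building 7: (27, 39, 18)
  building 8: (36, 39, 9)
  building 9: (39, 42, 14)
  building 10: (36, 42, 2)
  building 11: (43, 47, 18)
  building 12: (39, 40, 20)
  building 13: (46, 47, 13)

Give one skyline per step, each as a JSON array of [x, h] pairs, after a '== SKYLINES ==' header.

== SKYLINES ==
[[16,10],[19,0]]
[[7,15],[19,0]]
[[7,15],[19,0],[36,12],[43,0]]
[[7,15],[19,0],[36,12],[43,0]]
[[7,15],[19,10],[26,0],[36,12],[43,0]]
[[2,19],[4,0],[7,15],[19,10],[26,0],[36,12],[43,0]]
[[2,19],[4,0],[7,15],[19,10],[26,0],[27,18],[39,12],[43,0]]
[[2,19],[4,0],[7,15],[19,10],[26,0],[27,18],[39,12],[43,0]]
[[2,19],[4,0],[7,15],[19,10],[26,0],[27,18],[39,14],[42,12],[43,0]]
[[2,19],[4,0],[7,15],[19,10],[26,0],[27,18],[39,14],[42,12],[43,0]]
[[2,19],[4,0],[7,15],[19,10],[26,0],[27,18],[39,14],[42,12],[43,18],[47,0]]
[[2,19],[4,0],[7,15],[19,10],[26,0],[27,18],[39,20],[40,14],[42,12],[43,18],[47,0]]
[[2,19],[4,0],[7,15],[19,10],[26,0],[27,18],[39,20],[40,14],[42,12],[43,18],[47,0]]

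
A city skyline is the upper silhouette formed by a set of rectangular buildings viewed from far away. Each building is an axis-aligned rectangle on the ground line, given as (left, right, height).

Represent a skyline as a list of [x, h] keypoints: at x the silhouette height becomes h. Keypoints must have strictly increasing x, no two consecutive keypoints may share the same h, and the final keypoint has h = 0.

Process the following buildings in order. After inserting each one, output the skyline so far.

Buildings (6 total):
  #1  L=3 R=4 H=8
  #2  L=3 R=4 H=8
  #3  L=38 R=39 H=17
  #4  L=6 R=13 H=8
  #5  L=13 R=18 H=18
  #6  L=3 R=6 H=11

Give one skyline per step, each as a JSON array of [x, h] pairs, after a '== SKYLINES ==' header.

== SKYLINES ==
[[3,8],[4,0]]
[[3,8],[4,0]]
[[3,8],[4,0],[38,17],[39,0]]
[[3,8],[4,0],[6,8],[13,0],[38,17],[39,0]]
[[3,8],[4,0],[6,8],[13,18],[18,0],[38,17],[39,0]]
[[3,11],[6,8],[13,18],[18,0],[38,17],[39,0]]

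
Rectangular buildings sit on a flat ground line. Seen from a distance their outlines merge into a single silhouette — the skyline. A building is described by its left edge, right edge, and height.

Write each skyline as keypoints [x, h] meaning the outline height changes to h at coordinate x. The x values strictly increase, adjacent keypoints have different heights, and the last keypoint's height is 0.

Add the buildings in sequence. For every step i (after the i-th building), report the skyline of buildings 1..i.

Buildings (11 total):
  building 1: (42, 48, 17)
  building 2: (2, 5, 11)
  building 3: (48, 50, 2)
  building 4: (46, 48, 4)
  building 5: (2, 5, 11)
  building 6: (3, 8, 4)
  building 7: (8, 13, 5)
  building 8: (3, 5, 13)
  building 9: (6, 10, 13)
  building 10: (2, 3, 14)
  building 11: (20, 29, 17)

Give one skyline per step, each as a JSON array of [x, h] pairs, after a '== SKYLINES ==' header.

== SKYLINES ==
[[42,17],[48,0]]
[[2,11],[5,0],[42,17],[48,0]]
[[2,11],[5,0],[42,17],[48,2],[50,0]]
[[2,11],[5,0],[42,17],[48,2],[50,0]]
[[2,11],[5,0],[42,17],[48,2],[50,0]]
[[2,11],[5,4],[8,0],[42,17],[48,2],[50,0]]
[[2,11],[5,4],[8,5],[13,0],[42,17],[48,2],[50,0]]
[[2,11],[3,13],[5,4],[8,5],[13,0],[42,17],[48,2],[50,0]]
[[2,11],[3,13],[5,4],[6,13],[10,5],[13,0],[42,17],[48,2],[50,0]]
[[2,14],[3,13],[5,4],[6,13],[10,5],[13,0],[42,17],[48,2],[50,0]]
[[2,14],[3,13],[5,4],[6,13],[10,5],[13,0],[20,17],[29,0],[42,17],[48,2],[50,0]]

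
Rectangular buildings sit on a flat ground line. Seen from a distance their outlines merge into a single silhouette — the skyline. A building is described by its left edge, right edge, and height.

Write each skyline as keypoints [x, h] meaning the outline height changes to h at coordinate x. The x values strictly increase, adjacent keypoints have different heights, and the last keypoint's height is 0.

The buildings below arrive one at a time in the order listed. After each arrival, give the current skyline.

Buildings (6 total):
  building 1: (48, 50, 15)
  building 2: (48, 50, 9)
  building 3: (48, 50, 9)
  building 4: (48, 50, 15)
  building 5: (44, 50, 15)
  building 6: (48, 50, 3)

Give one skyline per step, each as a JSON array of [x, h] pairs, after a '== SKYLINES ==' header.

== SKYLINES ==
[[48,15],[50,0]]
[[48,15],[50,0]]
[[48,15],[50,0]]
[[48,15],[50,0]]
[[44,15],[50,0]]
[[44,15],[50,0]]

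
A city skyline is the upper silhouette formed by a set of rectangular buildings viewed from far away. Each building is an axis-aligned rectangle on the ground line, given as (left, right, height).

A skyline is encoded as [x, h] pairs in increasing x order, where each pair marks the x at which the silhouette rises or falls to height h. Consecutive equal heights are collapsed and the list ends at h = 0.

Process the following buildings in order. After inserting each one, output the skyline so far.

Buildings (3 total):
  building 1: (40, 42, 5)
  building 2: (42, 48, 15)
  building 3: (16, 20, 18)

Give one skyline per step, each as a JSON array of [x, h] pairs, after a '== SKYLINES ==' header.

== SKYLINES ==
[[40,5],[42,0]]
[[40,5],[42,15],[48,0]]
[[16,18],[20,0],[40,5],[42,15],[48,0]]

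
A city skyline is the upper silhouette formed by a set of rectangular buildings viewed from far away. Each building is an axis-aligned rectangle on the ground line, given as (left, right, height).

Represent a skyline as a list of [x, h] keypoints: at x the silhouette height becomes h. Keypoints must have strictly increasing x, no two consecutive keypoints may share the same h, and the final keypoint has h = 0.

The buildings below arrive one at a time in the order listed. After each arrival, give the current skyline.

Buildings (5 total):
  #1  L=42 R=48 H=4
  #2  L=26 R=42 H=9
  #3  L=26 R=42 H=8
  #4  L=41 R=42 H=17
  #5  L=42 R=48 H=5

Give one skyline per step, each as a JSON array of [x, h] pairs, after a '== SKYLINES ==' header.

== SKYLINES ==
[[42,4],[48,0]]
[[26,9],[42,4],[48,0]]
[[26,9],[42,4],[48,0]]
[[26,9],[41,17],[42,4],[48,0]]
[[26,9],[41,17],[42,5],[48,0]]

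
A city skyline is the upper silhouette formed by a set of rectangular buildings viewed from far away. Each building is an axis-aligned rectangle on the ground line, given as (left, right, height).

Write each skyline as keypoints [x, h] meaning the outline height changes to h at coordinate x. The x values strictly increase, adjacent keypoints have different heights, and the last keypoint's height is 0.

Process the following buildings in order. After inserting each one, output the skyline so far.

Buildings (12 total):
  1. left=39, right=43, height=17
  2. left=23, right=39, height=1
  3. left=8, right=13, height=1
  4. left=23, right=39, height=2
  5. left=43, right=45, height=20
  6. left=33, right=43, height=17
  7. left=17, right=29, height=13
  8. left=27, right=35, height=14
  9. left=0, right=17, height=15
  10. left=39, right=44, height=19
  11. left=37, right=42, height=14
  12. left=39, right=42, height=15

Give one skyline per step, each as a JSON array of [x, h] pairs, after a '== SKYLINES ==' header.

== SKYLINES ==
[[39,17],[43,0]]
[[23,1],[39,17],[43,0]]
[[8,1],[13,0],[23,1],[39,17],[43,0]]
[[8,1],[13,0],[23,2],[39,17],[43,0]]
[[8,1],[13,0],[23,2],[39,17],[43,20],[45,0]]
[[8,1],[13,0],[23,2],[33,17],[43,20],[45,0]]
[[8,1],[13,0],[17,13],[29,2],[33,17],[43,20],[45,0]]
[[8,1],[13,0],[17,13],[27,14],[33,17],[43,20],[45,0]]
[[0,15],[17,13],[27,14],[33,17],[43,20],[45,0]]
[[0,15],[17,13],[27,14],[33,17],[39,19],[43,20],[45,0]]
[[0,15],[17,13],[27,14],[33,17],[39,19],[43,20],[45,0]]
[[0,15],[17,13],[27,14],[33,17],[39,19],[43,20],[45,0]]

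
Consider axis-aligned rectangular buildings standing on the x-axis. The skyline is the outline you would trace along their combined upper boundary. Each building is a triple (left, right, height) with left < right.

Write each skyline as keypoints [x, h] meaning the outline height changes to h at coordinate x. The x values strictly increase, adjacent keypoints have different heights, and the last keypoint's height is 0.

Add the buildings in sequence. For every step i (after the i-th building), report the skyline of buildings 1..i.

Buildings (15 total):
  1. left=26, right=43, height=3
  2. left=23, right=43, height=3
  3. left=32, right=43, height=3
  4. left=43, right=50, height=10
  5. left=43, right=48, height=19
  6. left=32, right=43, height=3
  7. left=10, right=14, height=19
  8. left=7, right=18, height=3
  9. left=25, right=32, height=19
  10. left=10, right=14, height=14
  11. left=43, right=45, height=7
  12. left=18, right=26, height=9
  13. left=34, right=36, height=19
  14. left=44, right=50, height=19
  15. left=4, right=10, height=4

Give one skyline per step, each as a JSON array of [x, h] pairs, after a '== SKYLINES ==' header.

== SKYLINES ==
[[26,3],[43,0]]
[[23,3],[43,0]]
[[23,3],[43,0]]
[[23,3],[43,10],[50,0]]
[[23,3],[43,19],[48,10],[50,0]]
[[23,3],[43,19],[48,10],[50,0]]
[[10,19],[14,0],[23,3],[43,19],[48,10],[50,0]]
[[7,3],[10,19],[14,3],[18,0],[23,3],[43,19],[48,10],[50,0]]
[[7,3],[10,19],[14,3],[18,0],[23,3],[25,19],[32,3],[43,19],[48,10],[50,0]]
[[7,3],[10,19],[14,3],[18,0],[23,3],[25,19],[32,3],[43,19],[48,10],[50,0]]
[[7,3],[10,19],[14,3],[18,0],[23,3],[25,19],[32,3],[43,19],[48,10],[50,0]]
[[7,3],[10,19],[14,3],[18,9],[25,19],[32,3],[43,19],[48,10],[50,0]]
[[7,3],[10,19],[14,3],[18,9],[25,19],[32,3],[34,19],[36,3],[43,19],[48,10],[50,0]]
[[7,3],[10,19],[14,3],[18,9],[25,19],[32,3],[34,19],[36,3],[43,19],[50,0]]
[[4,4],[10,19],[14,3],[18,9],[25,19],[32,3],[34,19],[36,3],[43,19],[50,0]]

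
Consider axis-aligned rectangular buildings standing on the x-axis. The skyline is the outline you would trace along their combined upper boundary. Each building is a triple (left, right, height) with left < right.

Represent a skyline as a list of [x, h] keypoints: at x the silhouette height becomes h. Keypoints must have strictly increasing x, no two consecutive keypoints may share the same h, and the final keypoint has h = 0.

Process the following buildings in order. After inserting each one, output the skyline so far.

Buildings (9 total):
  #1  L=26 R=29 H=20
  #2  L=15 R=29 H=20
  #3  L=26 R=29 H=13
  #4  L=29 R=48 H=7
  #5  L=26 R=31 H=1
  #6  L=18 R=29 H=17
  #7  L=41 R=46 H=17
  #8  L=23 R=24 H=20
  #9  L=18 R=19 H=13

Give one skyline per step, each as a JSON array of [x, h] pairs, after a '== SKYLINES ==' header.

== SKYLINES ==
[[26,20],[29,0]]
[[15,20],[29,0]]
[[15,20],[29,0]]
[[15,20],[29,7],[48,0]]
[[15,20],[29,7],[48,0]]
[[15,20],[29,7],[48,0]]
[[15,20],[29,7],[41,17],[46,7],[48,0]]
[[15,20],[29,7],[41,17],[46,7],[48,0]]
[[15,20],[29,7],[41,17],[46,7],[48,0]]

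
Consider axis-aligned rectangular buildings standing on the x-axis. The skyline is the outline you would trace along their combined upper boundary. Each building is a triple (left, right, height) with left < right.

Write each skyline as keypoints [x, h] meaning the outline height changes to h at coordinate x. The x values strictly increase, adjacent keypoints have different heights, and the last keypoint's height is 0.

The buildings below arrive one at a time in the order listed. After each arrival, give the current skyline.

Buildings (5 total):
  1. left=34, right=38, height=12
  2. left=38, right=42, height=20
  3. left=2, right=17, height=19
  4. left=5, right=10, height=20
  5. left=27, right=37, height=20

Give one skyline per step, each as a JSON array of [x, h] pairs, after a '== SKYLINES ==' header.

== SKYLINES ==
[[34,12],[38,0]]
[[34,12],[38,20],[42,0]]
[[2,19],[17,0],[34,12],[38,20],[42,0]]
[[2,19],[5,20],[10,19],[17,0],[34,12],[38,20],[42,0]]
[[2,19],[5,20],[10,19],[17,0],[27,20],[37,12],[38,20],[42,0]]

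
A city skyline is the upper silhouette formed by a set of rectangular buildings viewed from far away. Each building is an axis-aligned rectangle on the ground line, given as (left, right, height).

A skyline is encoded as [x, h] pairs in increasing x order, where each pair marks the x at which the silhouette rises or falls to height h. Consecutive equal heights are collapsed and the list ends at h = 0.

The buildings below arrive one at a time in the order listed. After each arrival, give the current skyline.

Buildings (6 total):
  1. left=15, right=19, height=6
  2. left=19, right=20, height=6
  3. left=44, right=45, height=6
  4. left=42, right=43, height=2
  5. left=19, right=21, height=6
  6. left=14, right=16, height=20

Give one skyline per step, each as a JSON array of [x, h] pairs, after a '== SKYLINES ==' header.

== SKYLINES ==
[[15,6],[19,0]]
[[15,6],[20,0]]
[[15,6],[20,0],[44,6],[45,0]]
[[15,6],[20,0],[42,2],[43,0],[44,6],[45,0]]
[[15,6],[21,0],[42,2],[43,0],[44,6],[45,0]]
[[14,20],[16,6],[21,0],[42,2],[43,0],[44,6],[45,0]]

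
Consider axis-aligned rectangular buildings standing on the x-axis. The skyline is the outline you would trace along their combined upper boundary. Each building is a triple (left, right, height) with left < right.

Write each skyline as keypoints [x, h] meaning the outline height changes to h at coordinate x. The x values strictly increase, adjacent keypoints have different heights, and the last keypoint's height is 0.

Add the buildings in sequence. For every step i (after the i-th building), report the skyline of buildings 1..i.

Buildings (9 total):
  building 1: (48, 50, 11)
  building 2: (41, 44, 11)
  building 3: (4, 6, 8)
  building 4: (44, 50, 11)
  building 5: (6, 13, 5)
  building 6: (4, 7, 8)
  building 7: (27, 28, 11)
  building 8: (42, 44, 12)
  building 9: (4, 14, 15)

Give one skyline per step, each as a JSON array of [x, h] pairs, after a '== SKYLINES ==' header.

== SKYLINES ==
[[48,11],[50,0]]
[[41,11],[44,0],[48,11],[50,0]]
[[4,8],[6,0],[41,11],[44,0],[48,11],[50,0]]
[[4,8],[6,0],[41,11],[50,0]]
[[4,8],[6,5],[13,0],[41,11],[50,0]]
[[4,8],[7,5],[13,0],[41,11],[50,0]]
[[4,8],[7,5],[13,0],[27,11],[28,0],[41,11],[50,0]]
[[4,8],[7,5],[13,0],[27,11],[28,0],[41,11],[42,12],[44,11],[50,0]]
[[4,15],[14,0],[27,11],[28,0],[41,11],[42,12],[44,11],[50,0]]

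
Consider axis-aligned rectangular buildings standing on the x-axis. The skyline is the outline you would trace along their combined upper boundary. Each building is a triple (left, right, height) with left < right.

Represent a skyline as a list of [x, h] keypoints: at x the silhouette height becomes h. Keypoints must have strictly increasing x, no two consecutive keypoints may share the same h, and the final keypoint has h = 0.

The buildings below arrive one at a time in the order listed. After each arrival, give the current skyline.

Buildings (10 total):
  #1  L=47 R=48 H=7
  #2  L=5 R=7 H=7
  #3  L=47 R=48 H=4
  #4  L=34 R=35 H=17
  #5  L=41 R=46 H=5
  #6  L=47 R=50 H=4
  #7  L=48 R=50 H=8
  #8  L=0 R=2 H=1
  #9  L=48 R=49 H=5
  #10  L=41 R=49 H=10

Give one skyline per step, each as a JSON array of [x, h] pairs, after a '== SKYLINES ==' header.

== SKYLINES ==
[[47,7],[48,0]]
[[5,7],[7,0],[47,7],[48,0]]
[[5,7],[7,0],[47,7],[48,0]]
[[5,7],[7,0],[34,17],[35,0],[47,7],[48,0]]
[[5,7],[7,0],[34,17],[35,0],[41,5],[46,0],[47,7],[48,0]]
[[5,7],[7,0],[34,17],[35,0],[41,5],[46,0],[47,7],[48,4],[50,0]]
[[5,7],[7,0],[34,17],[35,0],[41,5],[46,0],[47,7],[48,8],[50,0]]
[[0,1],[2,0],[5,7],[7,0],[34,17],[35,0],[41,5],[46,0],[47,7],[48,8],[50,0]]
[[0,1],[2,0],[5,7],[7,0],[34,17],[35,0],[41,5],[46,0],[47,7],[48,8],[50,0]]
[[0,1],[2,0],[5,7],[7,0],[34,17],[35,0],[41,10],[49,8],[50,0]]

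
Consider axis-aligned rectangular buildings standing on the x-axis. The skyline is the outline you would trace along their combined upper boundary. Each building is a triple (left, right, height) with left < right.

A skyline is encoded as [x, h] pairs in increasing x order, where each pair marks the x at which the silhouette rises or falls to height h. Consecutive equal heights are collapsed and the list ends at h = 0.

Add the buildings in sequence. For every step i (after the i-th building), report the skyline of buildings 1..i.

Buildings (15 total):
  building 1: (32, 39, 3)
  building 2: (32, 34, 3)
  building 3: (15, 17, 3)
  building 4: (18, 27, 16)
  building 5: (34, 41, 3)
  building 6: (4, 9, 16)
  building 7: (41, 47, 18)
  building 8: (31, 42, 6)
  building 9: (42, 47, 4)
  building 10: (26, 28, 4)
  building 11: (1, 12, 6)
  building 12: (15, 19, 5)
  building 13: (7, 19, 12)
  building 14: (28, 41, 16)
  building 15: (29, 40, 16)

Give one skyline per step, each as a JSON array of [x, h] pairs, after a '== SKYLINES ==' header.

== SKYLINES ==
[[32,3],[39,0]]
[[32,3],[39,0]]
[[15,3],[17,0],[32,3],[39,0]]
[[15,3],[17,0],[18,16],[27,0],[32,3],[39,0]]
[[15,3],[17,0],[18,16],[27,0],[32,3],[41,0]]
[[4,16],[9,0],[15,3],[17,0],[18,16],[27,0],[32,3],[41,0]]
[[4,16],[9,0],[15,3],[17,0],[18,16],[27,0],[32,3],[41,18],[47,0]]
[[4,16],[9,0],[15,3],[17,0],[18,16],[27,0],[31,6],[41,18],[47,0]]
[[4,16],[9,0],[15,3],[17,0],[18,16],[27,0],[31,6],[41,18],[47,0]]
[[4,16],[9,0],[15,3],[17,0],[18,16],[27,4],[28,0],[31,6],[41,18],[47,0]]
[[1,6],[4,16],[9,6],[12,0],[15,3],[17,0],[18,16],[27,4],[28,0],[31,6],[41,18],[47,0]]
[[1,6],[4,16],[9,6],[12,0],[15,5],[18,16],[27,4],[28,0],[31,6],[41,18],[47,0]]
[[1,6],[4,16],[9,12],[18,16],[27,4],[28,0],[31,6],[41,18],[47,0]]
[[1,6],[4,16],[9,12],[18,16],[27,4],[28,16],[41,18],[47,0]]
[[1,6],[4,16],[9,12],[18,16],[27,4],[28,16],[41,18],[47,0]]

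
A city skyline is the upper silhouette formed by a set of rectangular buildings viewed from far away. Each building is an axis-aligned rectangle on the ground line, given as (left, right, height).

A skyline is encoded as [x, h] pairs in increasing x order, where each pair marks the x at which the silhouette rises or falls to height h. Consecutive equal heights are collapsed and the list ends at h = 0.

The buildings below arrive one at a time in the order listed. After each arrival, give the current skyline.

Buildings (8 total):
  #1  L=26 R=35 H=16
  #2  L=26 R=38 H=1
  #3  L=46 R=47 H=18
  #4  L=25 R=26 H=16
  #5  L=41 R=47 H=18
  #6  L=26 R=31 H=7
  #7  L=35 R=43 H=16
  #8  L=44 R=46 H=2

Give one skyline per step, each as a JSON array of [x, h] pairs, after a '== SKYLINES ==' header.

== SKYLINES ==
[[26,16],[35,0]]
[[26,16],[35,1],[38,0]]
[[26,16],[35,1],[38,0],[46,18],[47,0]]
[[25,16],[35,1],[38,0],[46,18],[47,0]]
[[25,16],[35,1],[38,0],[41,18],[47,0]]
[[25,16],[35,1],[38,0],[41,18],[47,0]]
[[25,16],[41,18],[47,0]]
[[25,16],[41,18],[47,0]]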